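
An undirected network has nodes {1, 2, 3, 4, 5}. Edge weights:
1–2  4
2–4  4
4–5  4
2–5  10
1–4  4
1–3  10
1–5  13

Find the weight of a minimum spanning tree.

Kruskal: consider edges lightest-first.
1–2 (4): add — endpoints in different components.
1–4 (4): add — endpoints in different components.
2–4 (4): skip — 2 and 4 already connected.
4–5 (4): add — endpoints in different components.
1–3 (10): add — endpoints in different components.
MST edges: 1–2, 1–4, 4–5, 1–3; total weight 4+4+4+10 = 22.

22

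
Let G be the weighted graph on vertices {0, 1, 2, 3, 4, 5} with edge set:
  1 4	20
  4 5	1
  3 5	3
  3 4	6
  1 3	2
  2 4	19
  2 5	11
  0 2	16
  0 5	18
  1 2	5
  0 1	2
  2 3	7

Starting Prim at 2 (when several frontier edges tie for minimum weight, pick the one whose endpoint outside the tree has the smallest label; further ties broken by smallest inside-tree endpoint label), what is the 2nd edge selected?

Prim, starting at 2.
Step 1: cheapest edge leaving the tree is 1 2 (5); add 1.
Step 2: cheapest edge leaving the tree is 0 1 (2); add 0.
Step 3: cheapest edge leaving the tree is 1 3 (2); add 3.
Step 4: cheapest edge leaving the tree is 3 5 (3); add 5.
Step 5: cheapest edge leaving the tree is 4 5 (1); add 4.
The 2nd edge added is 0 1.

0-1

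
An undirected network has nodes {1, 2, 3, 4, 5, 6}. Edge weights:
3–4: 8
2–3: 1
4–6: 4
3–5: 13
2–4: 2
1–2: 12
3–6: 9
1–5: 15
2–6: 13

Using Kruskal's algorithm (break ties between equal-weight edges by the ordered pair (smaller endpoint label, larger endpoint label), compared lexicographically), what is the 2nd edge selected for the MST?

2-4

Sort edges by weight, then run Kruskal:
2–3 (1): add. Components now {1} {2,3} {4} {5} {6}
2–4 (2): add. Components now {1} {2,3,4} {5} {6}
4–6 (4): add. Components now {1} {2,3,4,6} {5}
3–4 (8): skip — 3 and 4 already connected.
3–6 (9): skip — 3 and 6 already connected.
1–2 (12): add. Components now {1,2,3,4,6} {5}
2–6 (13): skip — 2 and 6 already connected.
3–5 (13): add. Components now {1,2,3,4,5,6}
The 2nd edge added is 2–4.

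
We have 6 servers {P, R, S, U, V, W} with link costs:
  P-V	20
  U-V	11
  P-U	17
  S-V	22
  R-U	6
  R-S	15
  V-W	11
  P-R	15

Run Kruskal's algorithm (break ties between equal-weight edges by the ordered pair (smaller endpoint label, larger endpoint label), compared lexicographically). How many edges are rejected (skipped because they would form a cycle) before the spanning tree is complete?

0

Kruskal: consider edges lightest-first.
R-U (6): add — endpoints in different components.
U-V (11): add — endpoints in different components.
V-W (11): add — endpoints in different components.
P-R (15): add — endpoints in different components.
R-S (15): add — endpoints in different components.
Edges rejected before the tree was complete: 0.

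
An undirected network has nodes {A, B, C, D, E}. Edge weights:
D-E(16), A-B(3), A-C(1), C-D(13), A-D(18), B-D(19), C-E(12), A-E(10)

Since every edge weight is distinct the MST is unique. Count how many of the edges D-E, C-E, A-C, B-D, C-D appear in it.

2

Kruskal's algorithm — process edges by increasing weight (ties by edge label):
A-C (1): add — endpoints in different components.
A-B (3): add — endpoints in different components.
A-E (10): add — endpoints in different components.
C-E (12): skip — C and E already connected.
C-D (13): add — endpoints in different components.
MST edge set: {A-C, A-B, A-E, C-D}.
Of the listed edges, {A-C, C-D} are in the MST → 2.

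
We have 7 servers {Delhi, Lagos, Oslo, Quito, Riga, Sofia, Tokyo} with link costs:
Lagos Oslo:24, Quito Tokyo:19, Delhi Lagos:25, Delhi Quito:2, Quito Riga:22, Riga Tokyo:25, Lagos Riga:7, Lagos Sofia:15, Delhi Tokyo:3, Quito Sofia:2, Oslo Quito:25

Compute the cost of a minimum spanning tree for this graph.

Prim's algorithm from Sofia:
Step 1: frontier [Quito Sofia 2, Lagos Sofia 15] → take Quito Sofia (2); add Quito.
Step 2: frontier [Delhi Quito 2, Quito Tokyo 19, Quito Riga 22, Oslo Quito 25, Lagos Sofia 15] → take Delhi Quito (2); add Delhi.
Step 3: frontier [Delhi Tokyo 3, Delhi Lagos 25, Quito Tokyo 19, Quito Riga 22, Oslo Quito 25, Lagos Sofia 15] → take Delhi Tokyo (3); add Tokyo.
Step 4: frontier [Delhi Lagos 25, Quito Riga 22, Oslo Quito 25, Lagos Sofia 15, Riga Tokyo 25] → take Lagos Sofia (15); add Lagos.
Step 5: frontier [Lagos Riga 7, Lagos Oslo 24, Quito Riga 22, Oslo Quito 25, Riga Tokyo 25] → take Lagos Riga (7); add Riga.
Step 6: frontier [Lagos Oslo 24, Oslo Quito 25] → take Lagos Oslo (24); add Oslo.
MST edges: Quito Sofia, Delhi Quito, Delhi Tokyo, Lagos Sofia, Lagos Riga, Lagos Oslo; total weight 2+2+3+15+7+24 = 53.

53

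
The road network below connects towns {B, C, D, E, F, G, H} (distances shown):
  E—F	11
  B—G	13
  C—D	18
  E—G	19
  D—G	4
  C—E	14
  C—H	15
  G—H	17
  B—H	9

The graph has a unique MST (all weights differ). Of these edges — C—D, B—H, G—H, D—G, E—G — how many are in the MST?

Kruskal: consider edges lightest-first.
D—G (4): add. Components now {B} {C} {D,G} {E} {F} {H}
B—H (9): add. Components now {B,H} {C} {D,G} {E} {F}
E—F (11): add. Components now {B,H} {C} {D,G} {E,F}
B—G (13): add. Components now {B,D,G,H} {C} {E,F}
C—E (14): add. Components now {B,D,G,H} {C,E,F}
C—H (15): add. Components now {B,C,D,E,F,G,H}
MST edge set: {D—G, B—H, E—F, B—G, C—E, C—H}.
Of the listed edges, {B—H, D—G} are in the MST → 2.

2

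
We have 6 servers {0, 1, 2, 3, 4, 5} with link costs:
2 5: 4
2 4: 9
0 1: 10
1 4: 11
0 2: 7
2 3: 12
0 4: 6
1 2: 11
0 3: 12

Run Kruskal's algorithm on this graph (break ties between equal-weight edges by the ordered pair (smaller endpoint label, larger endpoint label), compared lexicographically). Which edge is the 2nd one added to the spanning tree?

Kruskal: consider edges lightest-first.
2 5 (4): add. Components now {0} {1} {2,5} {3} {4}
0 4 (6): add. Components now {0,4} {1} {2,5} {3}
0 2 (7): add. Components now {0,2,4,5} {1} {3}
2 4 (9): skip — 2 and 4 already connected.
0 1 (10): add. Components now {0,1,2,4,5} {3}
1 2 (11): skip — 1 and 2 already connected.
1 4 (11): skip — 1 and 4 already connected.
0 3 (12): add. Components now {0,1,2,3,4,5}
The 2nd edge added is 0 4.

0-4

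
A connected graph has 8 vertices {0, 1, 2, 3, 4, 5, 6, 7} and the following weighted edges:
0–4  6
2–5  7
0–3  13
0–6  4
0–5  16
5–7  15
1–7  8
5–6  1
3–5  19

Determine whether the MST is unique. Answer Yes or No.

Kruskal: consider edges lightest-first.
5–6 (1): add — endpoints in different components.
0–6 (4): add — endpoints in different components.
0–4 (6): add — endpoints in different components.
2–5 (7): add — endpoints in different components.
1–7 (8): add — endpoints in different components.
0–3 (13): add — endpoints in different components.
5–7 (15): add — endpoints in different components.
Every non-tree edge has weight strictly greater than the heaviest edge on the tree path between its endpoints, so the MST is unique.

Yes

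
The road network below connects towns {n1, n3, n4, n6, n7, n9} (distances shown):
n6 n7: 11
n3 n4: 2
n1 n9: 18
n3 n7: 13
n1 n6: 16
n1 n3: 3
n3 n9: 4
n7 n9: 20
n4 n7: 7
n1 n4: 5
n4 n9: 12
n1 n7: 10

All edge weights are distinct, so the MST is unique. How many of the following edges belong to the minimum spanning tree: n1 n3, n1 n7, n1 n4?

Kruskal's algorithm — process edges by increasing weight (ties by edge label):
n3 n4 (2): add. Components now {n6} {n7} {n3,n4} {n9} {n1}
n1 n3 (3): add. Components now {n6} {n7} {n1,n3,n4} {n9}
n3 n9 (4): add. Components now {n6} {n7} {n1,n3,n4,n9}
n1 n4 (5): skip — n4 and n1 already connected.
n4 n7 (7): add. Components now {n6} {n1,n3,n4,n7,n9}
n1 n7 (10): skip — n7 and n1 already connected.
n6 n7 (11): add. Components now {n1,n3,n4,n6,n7,n9}
MST edge set: {n3 n4, n1 n3, n3 n9, n4 n7, n6 n7}.
Of the listed edges, {n1 n3} are in the MST → 1.

1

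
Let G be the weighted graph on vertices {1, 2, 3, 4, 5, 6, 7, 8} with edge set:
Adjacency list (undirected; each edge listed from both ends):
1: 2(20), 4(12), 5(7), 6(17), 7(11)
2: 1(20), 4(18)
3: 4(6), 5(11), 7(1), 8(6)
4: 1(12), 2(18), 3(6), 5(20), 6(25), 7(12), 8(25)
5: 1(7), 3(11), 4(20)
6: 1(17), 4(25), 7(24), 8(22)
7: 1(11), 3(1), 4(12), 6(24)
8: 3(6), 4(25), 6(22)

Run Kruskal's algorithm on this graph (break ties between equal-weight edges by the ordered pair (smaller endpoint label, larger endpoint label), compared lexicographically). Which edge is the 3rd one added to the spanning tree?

Kruskal's algorithm — process edges by increasing weight (ties by edge label):
3—7 (1): add — endpoints in different components.
3—4 (6): add — endpoints in different components.
3—8 (6): add — endpoints in different components.
1—5 (7): add — endpoints in different components.
1—7 (11): add — endpoints in different components.
3—5 (11): skip — 3 and 5 already connected.
1—4 (12): skip — 1 and 4 already connected.
4—7 (12): skip — 4 and 7 already connected.
1—6 (17): add — endpoints in different components.
2—4 (18): add — endpoints in different components.
The 3rd edge added is 3—8.

3-8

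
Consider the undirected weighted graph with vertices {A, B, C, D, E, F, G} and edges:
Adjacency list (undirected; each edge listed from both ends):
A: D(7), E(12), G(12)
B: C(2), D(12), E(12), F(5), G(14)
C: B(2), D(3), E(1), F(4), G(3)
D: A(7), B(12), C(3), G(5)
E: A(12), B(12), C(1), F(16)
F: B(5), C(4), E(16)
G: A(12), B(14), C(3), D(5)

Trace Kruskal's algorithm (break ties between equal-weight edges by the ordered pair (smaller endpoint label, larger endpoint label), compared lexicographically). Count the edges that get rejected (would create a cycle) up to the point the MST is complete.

2

Kruskal's algorithm — process edges by increasing weight (ties by edge label):
C E (1): add. Components now {A} {B} {C,E} {D} {F} {G}
B C (2): add. Components now {A} {B,C,E} {D} {F} {G}
C D (3): add. Components now {A} {B,C,D,E} {F} {G}
C G (3): add. Components now {A} {B,C,D,E,G} {F}
C F (4): add. Components now {A} {B,C,D,E,F,G}
B F (5): skip — B and F already connected.
D G (5): skip — D and G already connected.
A D (7): add. Components now {A,B,C,D,E,F,G}
Edges rejected before the tree was complete: 2.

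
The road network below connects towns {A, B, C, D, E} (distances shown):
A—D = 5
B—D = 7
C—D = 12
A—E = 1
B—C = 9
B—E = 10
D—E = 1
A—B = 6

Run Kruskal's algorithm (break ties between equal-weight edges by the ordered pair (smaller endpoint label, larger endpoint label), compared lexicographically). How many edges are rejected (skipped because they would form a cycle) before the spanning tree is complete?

Sort edges by weight, then run Kruskal:
A—E (1): add — endpoints in different components.
D—E (1): add — endpoints in different components.
A—D (5): skip — A and D already connected.
A—B (6): add — endpoints in different components.
B—D (7): skip — B and D already connected.
B—C (9): add — endpoints in different components.
Edges rejected before the tree was complete: 2.

2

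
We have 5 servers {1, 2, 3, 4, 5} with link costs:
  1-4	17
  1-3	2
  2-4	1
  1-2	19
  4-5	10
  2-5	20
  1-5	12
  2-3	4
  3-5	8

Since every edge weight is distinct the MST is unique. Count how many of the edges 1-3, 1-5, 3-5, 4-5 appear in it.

Kruskal: consider edges lightest-first.
2-4 (1): add. Components now {1} {2,4} {3} {5}
1-3 (2): add. Components now {1,3} {2,4} {5}
2-3 (4): add. Components now {1,2,3,4} {5}
3-5 (8): add. Components now {1,2,3,4,5}
MST edge set: {2-4, 1-3, 2-3, 3-5}.
Of the listed edges, {1-3, 3-5} are in the MST → 2.

2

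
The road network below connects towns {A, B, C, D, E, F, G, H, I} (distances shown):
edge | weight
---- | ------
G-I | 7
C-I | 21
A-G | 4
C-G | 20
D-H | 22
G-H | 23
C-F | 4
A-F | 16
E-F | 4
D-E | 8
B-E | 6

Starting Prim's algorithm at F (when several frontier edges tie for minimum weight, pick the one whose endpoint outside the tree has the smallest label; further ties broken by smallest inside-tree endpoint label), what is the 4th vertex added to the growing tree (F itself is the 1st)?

B

Grow the tree from F using Prim:
Step 1: frontier [C-F 4, E-F 4, A-F 16] → take C-F (4); add C.
Step 2: frontier [C-G 20, C-I 21, E-F 4, A-F 16] → take E-F (4); add E.
Step 3: frontier [C-G 20, C-I 21, B-E 6, D-E 8, A-F 16] → take B-E (6); add B.
Step 4: frontier [C-G 20, C-I 21, D-E 8, A-F 16] → take D-E (8); add D.
Step 5: frontier [C-G 20, C-I 21, D-H 22, A-F 16] → take A-F (16); add A.
Step 6: frontier [A-G 4, C-G 20, C-I 21, D-H 22] → take A-G (4); add G.
Step 7: frontier [C-I 21, D-H 22, G-I 7, G-H 23] → take G-I (7); add I.
Step 8: frontier [D-H 22, G-H 23] → take D-H (22); add H.
Vertex order: F, C, E, B, D, A, G, I, H. The 4th vertex is B.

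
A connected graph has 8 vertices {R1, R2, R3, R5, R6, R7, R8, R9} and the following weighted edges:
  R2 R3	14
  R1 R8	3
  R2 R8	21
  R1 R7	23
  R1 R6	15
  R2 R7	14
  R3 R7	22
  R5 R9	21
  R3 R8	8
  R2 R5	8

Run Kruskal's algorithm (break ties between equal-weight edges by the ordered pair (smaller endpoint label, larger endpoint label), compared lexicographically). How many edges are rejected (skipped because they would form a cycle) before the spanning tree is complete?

1

Kruskal's algorithm — process edges by increasing weight (ties by edge label):
R1 R8 (3): add — endpoints in different components.
R2 R5 (8): add — endpoints in different components.
R3 R8 (8): add — endpoints in different components.
R2 R3 (14): add — endpoints in different components.
R2 R7 (14): add — endpoints in different components.
R1 R6 (15): add — endpoints in different components.
R2 R8 (21): skip — R2 and R8 already connected.
R5 R9 (21): add — endpoints in different components.
Edges rejected before the tree was complete: 1.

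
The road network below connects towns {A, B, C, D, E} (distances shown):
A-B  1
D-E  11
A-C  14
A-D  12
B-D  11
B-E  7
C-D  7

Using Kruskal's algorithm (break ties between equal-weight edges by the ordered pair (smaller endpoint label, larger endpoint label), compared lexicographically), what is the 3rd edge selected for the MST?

C-D

Sort edges by weight, then run Kruskal:
A-B (1): add. Components now {A,B} {C} {D} {E}
B-E (7): add. Components now {A,B,E} {C} {D}
C-D (7): add. Components now {A,B,E} {C,D}
B-D (11): add. Components now {A,B,C,D,E}
The 3rd edge added is C-D.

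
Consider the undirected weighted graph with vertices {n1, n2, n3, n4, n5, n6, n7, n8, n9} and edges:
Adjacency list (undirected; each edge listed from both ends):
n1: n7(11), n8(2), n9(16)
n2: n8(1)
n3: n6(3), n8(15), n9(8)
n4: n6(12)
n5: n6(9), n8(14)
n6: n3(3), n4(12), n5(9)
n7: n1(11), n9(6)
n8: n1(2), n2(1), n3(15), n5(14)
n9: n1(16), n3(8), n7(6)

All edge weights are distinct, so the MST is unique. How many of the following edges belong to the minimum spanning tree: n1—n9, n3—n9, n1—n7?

2

Kruskal: consider edges lightest-first.
n2—n8 (1): add — endpoints in different components.
n1—n8 (2): add — endpoints in different components.
n3—n6 (3): add — endpoints in different components.
n7—n9 (6): add — endpoints in different components.
n3—n9 (8): add — endpoints in different components.
n5—n6 (9): add — endpoints in different components.
n1—n7 (11): add — endpoints in different components.
n4—n6 (12): add — endpoints in different components.
MST edge set: {n2—n8, n1—n8, n3—n6, n7—n9, n3—n9, n5—n6, n1—n7, n4—n6}.
Of the listed edges, {n3—n9, n1—n7} are in the MST → 2.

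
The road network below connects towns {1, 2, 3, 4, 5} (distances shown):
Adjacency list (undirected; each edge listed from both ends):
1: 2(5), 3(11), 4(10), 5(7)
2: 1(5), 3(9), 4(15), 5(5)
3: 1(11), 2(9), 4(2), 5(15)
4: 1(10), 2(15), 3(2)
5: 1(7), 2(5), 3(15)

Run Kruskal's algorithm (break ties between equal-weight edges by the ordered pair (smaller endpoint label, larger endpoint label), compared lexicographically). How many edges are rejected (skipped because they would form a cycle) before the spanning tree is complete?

1

Sort edges by weight, then run Kruskal:
3-4 (2): add — endpoints in different components.
1-2 (5): add — endpoints in different components.
2-5 (5): add — endpoints in different components.
1-5 (7): skip — 1 and 5 already connected.
2-3 (9): add — endpoints in different components.
Edges rejected before the tree was complete: 1.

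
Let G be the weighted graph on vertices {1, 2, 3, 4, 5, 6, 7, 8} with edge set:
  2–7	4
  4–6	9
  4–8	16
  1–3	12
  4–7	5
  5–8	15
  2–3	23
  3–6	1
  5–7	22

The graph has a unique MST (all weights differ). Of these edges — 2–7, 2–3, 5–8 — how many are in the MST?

Kruskal's algorithm — process edges by increasing weight (ties by edge label):
3–6 (1): add — endpoints in different components.
2–7 (4): add — endpoints in different components.
4–7 (5): add — endpoints in different components.
4–6 (9): add — endpoints in different components.
1–3 (12): add — endpoints in different components.
5–8 (15): add — endpoints in different components.
4–8 (16): add — endpoints in different components.
MST edge set: {3–6, 2–7, 4–7, 4–6, 1–3, 5–8, 4–8}.
Of the listed edges, {2–7, 5–8} are in the MST → 2.

2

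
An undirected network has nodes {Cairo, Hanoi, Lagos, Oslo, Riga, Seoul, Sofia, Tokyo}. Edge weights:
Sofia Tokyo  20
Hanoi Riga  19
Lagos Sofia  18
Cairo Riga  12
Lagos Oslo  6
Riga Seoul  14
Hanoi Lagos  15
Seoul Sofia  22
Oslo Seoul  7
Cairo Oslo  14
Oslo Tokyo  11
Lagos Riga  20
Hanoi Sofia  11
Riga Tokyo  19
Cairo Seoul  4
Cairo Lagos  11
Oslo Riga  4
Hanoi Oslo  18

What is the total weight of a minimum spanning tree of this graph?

58

Prim, starting at Tokyo.
Step 1: cheapest edge leaving the tree is Oslo Tokyo (11); add Oslo.
Step 2: cheapest edge leaving the tree is Oslo Riga (4); add Riga.
Step 3: cheapest edge leaving the tree is Lagos Oslo (6); add Lagos.
Step 4: cheapest edge leaving the tree is Oslo Seoul (7); add Seoul.
Step 5: cheapest edge leaving the tree is Cairo Seoul (4); add Cairo.
Step 6: cheapest edge leaving the tree is Hanoi Lagos (15); add Hanoi.
Step 7: cheapest edge leaving the tree is Hanoi Sofia (11); add Sofia.
MST edges: Oslo Tokyo, Oslo Riga, Lagos Oslo, Oslo Seoul, Cairo Seoul, Hanoi Lagos, Hanoi Sofia; total weight 11+4+6+7+4+15+11 = 58.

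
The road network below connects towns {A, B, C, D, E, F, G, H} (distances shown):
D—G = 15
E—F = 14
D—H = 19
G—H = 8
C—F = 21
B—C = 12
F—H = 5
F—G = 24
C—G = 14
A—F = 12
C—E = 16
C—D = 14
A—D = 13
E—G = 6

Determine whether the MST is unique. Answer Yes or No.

Kruskal: consider edges lightest-first.
F—H (5): add — endpoints in different components.
E—G (6): add — endpoints in different components.
G—H (8): add — endpoints in different components.
A—F (12): add — endpoints in different components.
B—C (12): add — endpoints in different components.
A—D (13): add — endpoints in different components.
C—D (14): add — endpoints in different components.
Non-tree edge C—G has weight 14, equal to the heaviest edge on its tree cycle — swapping gives another MST of the same weight. Not unique.

No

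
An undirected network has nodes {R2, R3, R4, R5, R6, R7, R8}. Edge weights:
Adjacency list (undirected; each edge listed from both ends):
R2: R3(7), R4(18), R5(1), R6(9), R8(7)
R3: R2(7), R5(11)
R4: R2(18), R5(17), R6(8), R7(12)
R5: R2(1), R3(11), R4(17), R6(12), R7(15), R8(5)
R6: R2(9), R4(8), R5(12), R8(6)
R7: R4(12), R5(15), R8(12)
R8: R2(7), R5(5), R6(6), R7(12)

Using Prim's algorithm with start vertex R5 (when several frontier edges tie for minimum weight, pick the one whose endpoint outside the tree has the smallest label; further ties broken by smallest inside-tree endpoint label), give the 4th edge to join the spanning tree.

R2-R3

Prim's algorithm from R5:
Step 1: frontier [R2-R5 1, R5-R8 5, R3-R5 11, R5-R6 12, R5-R7 15, R4-R5 17] → take R2-R5 (1); add R2.
Step 2: frontier [R2-R3 7, R2-R8 7, R2-R6 9, R2-R4 18, R5-R8 5, R3-R5 11, R5-R6 12, R5-R7 15, R4-R5 17] → take R5-R8 (5); add R8.
Step 3: frontier [R2-R3 7, R2-R6 9, R2-R4 18, R3-R5 11, R5-R6 12, R5-R7 15, R4-R5 17, R6-R8 6, R7-R8 12] → take R6-R8 (6); add R6.
Step 4: frontier [R2-R3 7, R2-R4 18, R3-R5 11, R5-R7 15, R4-R5 17, R4-R6 8, R7-R8 12] → take R2-R3 (7); add R3.
Step 5: frontier [R2-R4 18, R5-R7 15, R4-R5 17, R4-R6 8, R7-R8 12] → take R4-R6 (8); add R4.
Step 6: frontier [R4-R7 12, R5-R7 15, R7-R8 12] → take R4-R7 (12); add R7.
The 4th edge added is R2-R3.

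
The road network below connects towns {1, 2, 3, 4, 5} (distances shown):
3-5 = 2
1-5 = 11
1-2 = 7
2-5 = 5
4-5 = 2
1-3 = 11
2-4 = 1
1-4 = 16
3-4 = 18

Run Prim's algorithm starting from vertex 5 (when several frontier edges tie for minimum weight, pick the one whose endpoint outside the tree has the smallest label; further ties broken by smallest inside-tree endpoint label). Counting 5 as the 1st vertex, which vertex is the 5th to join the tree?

Grow the tree from 5 using Prim:
Step 1: cheapest edge leaving the tree is 3-5 (2); add 3.
Step 2: cheapest edge leaving the tree is 4-5 (2); add 4.
Step 3: cheapest edge leaving the tree is 2-4 (1); add 2.
Step 4: cheapest edge leaving the tree is 1-2 (7); add 1.
Vertex order: 5, 3, 4, 2, 1. The 5th vertex is 1.

1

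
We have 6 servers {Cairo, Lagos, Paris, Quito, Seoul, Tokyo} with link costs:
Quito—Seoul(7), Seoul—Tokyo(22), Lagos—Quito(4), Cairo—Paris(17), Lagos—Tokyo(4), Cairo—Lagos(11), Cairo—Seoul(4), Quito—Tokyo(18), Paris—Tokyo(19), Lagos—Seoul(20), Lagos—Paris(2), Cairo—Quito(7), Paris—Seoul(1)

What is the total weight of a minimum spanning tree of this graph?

15

Kruskal: consider edges lightest-first.
Paris—Seoul (1): add — endpoints in different components.
Lagos—Paris (2): add — endpoints in different components.
Cairo—Seoul (4): add — endpoints in different components.
Lagos—Quito (4): add — endpoints in different components.
Lagos—Tokyo (4): add — endpoints in different components.
MST edges: Paris—Seoul, Lagos—Paris, Cairo—Seoul, Lagos—Quito, Lagos—Tokyo; total weight 1+2+4+4+4 = 15.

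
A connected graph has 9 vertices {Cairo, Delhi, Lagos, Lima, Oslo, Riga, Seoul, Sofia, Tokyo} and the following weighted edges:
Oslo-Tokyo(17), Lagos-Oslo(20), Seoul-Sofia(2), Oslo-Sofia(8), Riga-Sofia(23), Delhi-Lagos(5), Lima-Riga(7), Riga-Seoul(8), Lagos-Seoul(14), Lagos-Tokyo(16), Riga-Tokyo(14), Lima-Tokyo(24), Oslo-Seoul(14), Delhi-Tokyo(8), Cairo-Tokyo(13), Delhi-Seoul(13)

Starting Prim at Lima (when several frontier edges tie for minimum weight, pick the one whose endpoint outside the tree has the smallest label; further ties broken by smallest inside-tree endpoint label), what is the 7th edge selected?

Grow the tree from Lima using Prim:
Step 1: cheapest edge leaving the tree is Lima-Riga (7); add Riga.
Step 2: cheapest edge leaving the tree is Riga-Seoul (8); add Seoul.
Step 3: cheapest edge leaving the tree is Seoul-Sofia (2); add Sofia.
Step 4: cheapest edge leaving the tree is Oslo-Sofia (8); add Oslo.
Step 5: cheapest edge leaving the tree is Delhi-Seoul (13); add Delhi.
Step 6: cheapest edge leaving the tree is Delhi-Lagos (5); add Lagos.
Step 7: cheapest edge leaving the tree is Delhi-Tokyo (8); add Tokyo.
Step 8: cheapest edge leaving the tree is Cairo-Tokyo (13); add Cairo.
The 7th edge added is Delhi-Tokyo.

Delhi-Tokyo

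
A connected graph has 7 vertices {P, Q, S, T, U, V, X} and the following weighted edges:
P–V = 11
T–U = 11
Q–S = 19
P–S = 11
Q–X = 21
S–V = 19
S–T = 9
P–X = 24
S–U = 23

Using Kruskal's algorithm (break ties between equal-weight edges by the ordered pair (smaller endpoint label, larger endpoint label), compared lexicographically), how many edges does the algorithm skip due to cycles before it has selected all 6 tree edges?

1

Kruskal's algorithm — process edges by increasing weight (ties by edge label):
S–T (9): add — endpoints in different components.
P–S (11): add — endpoints in different components.
P–V (11): add — endpoints in different components.
T–U (11): add — endpoints in different components.
Q–S (19): add — endpoints in different components.
S–V (19): skip — S and V already connected.
Q–X (21): add — endpoints in different components.
Edges rejected before the tree was complete: 1.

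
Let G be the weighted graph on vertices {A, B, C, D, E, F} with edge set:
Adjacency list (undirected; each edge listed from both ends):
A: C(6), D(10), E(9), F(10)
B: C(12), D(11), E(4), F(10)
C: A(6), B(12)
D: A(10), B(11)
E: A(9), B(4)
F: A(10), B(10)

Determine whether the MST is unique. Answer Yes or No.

Kruskal's algorithm — process edges by increasing weight (ties by edge label):
B—E (4): add. Components now {A} {B,E} {C} {D} {F}
A—C (6): add. Components now {A,C} {B,E} {D} {F}
A—E (9): add. Components now {A,B,C,E} {D} {F}
A—D (10): add. Components now {A,B,C,D,E} {F}
A—F (10): add. Components now {A,B,C,D,E,F}
Non-tree edge B—F has weight 10, equal to the heaviest edge on its tree cycle — swapping gives another MST of the same weight. Not unique.

No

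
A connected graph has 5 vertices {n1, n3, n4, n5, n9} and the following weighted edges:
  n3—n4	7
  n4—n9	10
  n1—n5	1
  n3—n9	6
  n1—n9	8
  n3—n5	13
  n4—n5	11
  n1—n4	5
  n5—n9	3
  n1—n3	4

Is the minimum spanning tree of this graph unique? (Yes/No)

Sort edges by weight, then run Kruskal:
n1—n5 (1): add. Components now {n1,n5} {n4} {n9} {n3}
n5—n9 (3): add. Components now {n1,n5,n9} {n4} {n3}
n1—n3 (4): add. Components now {n1,n3,n5,n9} {n4}
n1—n4 (5): add. Components now {n1,n3,n4,n5,n9}
Every non-tree edge has weight strictly greater than the heaviest edge on the tree path between its endpoints, so the MST is unique.

Yes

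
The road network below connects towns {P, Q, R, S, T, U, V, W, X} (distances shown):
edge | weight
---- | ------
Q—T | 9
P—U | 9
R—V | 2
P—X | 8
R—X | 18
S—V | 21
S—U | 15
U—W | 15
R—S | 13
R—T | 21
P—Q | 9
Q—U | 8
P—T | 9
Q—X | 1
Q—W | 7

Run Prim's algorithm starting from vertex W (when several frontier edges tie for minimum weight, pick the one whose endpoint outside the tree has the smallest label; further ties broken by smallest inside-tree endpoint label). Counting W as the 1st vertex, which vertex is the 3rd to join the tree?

Prim's algorithm from W:
Step 1: cheapest edge leaving the tree is Q—W (7); add Q.
Step 2: cheapest edge leaving the tree is Q—X (1); add X.
Step 3: cheapest edge leaving the tree is P—X (8); add P.
Step 4: cheapest edge leaving the tree is Q—U (8); add U.
Step 5: cheapest edge leaving the tree is P—T (9); add T.
Step 6: cheapest edge leaving the tree is S—U (15); add S.
Step 7: cheapest edge leaving the tree is R—S (13); add R.
Step 8: cheapest edge leaving the tree is R—V (2); add V.
Vertex order: W, Q, X, P, U, T, S, R, V. The 3rd vertex is X.

X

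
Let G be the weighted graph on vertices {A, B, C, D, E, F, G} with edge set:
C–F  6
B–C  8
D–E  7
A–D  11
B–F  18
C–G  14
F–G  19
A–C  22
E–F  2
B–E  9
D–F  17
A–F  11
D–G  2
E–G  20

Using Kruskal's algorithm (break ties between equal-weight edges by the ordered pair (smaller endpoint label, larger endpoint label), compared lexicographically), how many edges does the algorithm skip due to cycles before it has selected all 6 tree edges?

Kruskal's algorithm — process edges by increasing weight (ties by edge label):
D–G (2): add. Components now {A} {B} {C} {D,G} {E} {F}
E–F (2): add. Components now {A} {B} {C} {D,G} {E,F}
C–F (6): add. Components now {A} {B} {C,E,F} {D,G}
D–E (7): add. Components now {A} {B} {C,D,E,F,G}
B–C (8): add. Components now {A} {B,C,D,E,F,G}
B–E (9): skip — B and E already connected.
A–D (11): add. Components now {A,B,C,D,E,F,G}
Edges rejected before the tree was complete: 1.

1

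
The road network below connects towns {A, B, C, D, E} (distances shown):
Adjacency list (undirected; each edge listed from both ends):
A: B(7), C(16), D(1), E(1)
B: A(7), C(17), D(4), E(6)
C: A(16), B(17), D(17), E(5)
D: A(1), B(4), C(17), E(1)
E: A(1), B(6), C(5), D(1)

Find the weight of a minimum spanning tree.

11

Kruskal's algorithm — process edges by increasing weight (ties by edge label):
A-D (1): add. Components now {A,D} {B} {C} {E}
A-E (1): add. Components now {A,D,E} {B} {C}
D-E (1): skip — D and E already connected.
B-D (4): add. Components now {A,B,D,E} {C}
C-E (5): add. Components now {A,B,C,D,E}
MST edges: A-D, A-E, B-D, C-E; total weight 1+1+4+5 = 11.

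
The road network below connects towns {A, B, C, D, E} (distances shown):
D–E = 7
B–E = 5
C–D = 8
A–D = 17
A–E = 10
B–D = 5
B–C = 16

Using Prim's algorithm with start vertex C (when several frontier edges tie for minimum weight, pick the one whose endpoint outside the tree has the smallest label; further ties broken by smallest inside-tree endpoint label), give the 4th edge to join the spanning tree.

Prim's algorithm from C:
Step 1: cheapest edge leaving the tree is C–D (8); add D.
Step 2: cheapest edge leaving the tree is B–D (5); add B.
Step 3: cheapest edge leaving the tree is B–E (5); add E.
Step 4: cheapest edge leaving the tree is A–E (10); add A.
The 4th edge added is A–E.

A-E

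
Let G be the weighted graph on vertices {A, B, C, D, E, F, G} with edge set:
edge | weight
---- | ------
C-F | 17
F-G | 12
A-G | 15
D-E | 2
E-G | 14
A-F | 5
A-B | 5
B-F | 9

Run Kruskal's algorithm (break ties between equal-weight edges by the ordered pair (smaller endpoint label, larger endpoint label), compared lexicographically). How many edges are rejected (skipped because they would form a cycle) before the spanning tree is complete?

Kruskal's algorithm — process edges by increasing weight (ties by edge label):
D-E (2): add. Components now {A} {B} {C} {D,E} {F} {G}
A-B (5): add. Components now {A,B} {C} {D,E} {F} {G}
A-F (5): add. Components now {A,B,F} {C} {D,E} {G}
B-F (9): skip — B and F already connected.
F-G (12): add. Components now {A,B,F,G} {C} {D,E}
E-G (14): add. Components now {A,B,D,E,F,G} {C}
A-G (15): skip — A and G already connected.
C-F (17): add. Components now {A,B,C,D,E,F,G}
Edges rejected before the tree was complete: 2.

2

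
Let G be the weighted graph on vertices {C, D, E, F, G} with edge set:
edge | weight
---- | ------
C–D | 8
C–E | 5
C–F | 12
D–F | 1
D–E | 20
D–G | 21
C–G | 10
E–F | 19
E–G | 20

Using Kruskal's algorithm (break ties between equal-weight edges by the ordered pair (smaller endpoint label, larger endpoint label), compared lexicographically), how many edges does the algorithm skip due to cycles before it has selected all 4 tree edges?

0

Kruskal's algorithm — process edges by increasing weight (ties by edge label):
D–F (1): add — endpoints in different components.
C–E (5): add — endpoints in different components.
C–D (8): add — endpoints in different components.
C–G (10): add — endpoints in different components.
Edges rejected before the tree was complete: 0.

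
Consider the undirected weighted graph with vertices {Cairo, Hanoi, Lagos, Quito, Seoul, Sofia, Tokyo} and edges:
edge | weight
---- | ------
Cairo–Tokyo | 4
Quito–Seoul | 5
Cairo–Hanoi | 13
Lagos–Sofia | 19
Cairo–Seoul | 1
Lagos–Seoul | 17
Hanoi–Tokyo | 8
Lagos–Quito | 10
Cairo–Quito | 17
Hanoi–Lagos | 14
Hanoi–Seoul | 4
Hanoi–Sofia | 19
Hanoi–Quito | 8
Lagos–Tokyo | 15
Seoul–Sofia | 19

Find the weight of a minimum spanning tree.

Prim's algorithm from Lagos:
Step 1: cheapest edge leaving the tree is Lagos–Quito (10); add Quito.
Step 2: cheapest edge leaving the tree is Quito–Seoul (5); add Seoul.
Step 3: cheapest edge leaving the tree is Cairo–Seoul (1); add Cairo.
Step 4: cheapest edge leaving the tree is Hanoi–Seoul (4); add Hanoi.
Step 5: cheapest edge leaving the tree is Cairo–Tokyo (4); add Tokyo.
Step 6: cheapest edge leaving the tree is Hanoi–Sofia (19); add Sofia.
MST edges: Lagos–Quito, Quito–Seoul, Cairo–Seoul, Hanoi–Seoul, Cairo–Tokyo, Hanoi–Sofia; total weight 10+5+1+4+4+19 = 43.

43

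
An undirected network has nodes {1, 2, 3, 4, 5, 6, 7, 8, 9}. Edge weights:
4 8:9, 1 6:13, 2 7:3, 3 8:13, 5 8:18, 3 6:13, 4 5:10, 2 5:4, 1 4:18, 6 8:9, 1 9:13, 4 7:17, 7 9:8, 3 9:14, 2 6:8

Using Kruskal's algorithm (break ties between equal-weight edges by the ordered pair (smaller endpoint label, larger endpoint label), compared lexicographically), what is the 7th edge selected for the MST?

Sort edges by weight, then run Kruskal:
2 7 (3): add — endpoints in different components.
2 5 (4): add — endpoints in different components.
2 6 (8): add — endpoints in different components.
7 9 (8): add — endpoints in different components.
4 8 (9): add — endpoints in different components.
6 8 (9): add — endpoints in different components.
4 5 (10): skip — 4 and 5 already connected.
1 6 (13): add — endpoints in different components.
1 9 (13): skip — 1 and 9 already connected.
3 6 (13): add — endpoints in different components.
The 7th edge added is 1 6.

1-6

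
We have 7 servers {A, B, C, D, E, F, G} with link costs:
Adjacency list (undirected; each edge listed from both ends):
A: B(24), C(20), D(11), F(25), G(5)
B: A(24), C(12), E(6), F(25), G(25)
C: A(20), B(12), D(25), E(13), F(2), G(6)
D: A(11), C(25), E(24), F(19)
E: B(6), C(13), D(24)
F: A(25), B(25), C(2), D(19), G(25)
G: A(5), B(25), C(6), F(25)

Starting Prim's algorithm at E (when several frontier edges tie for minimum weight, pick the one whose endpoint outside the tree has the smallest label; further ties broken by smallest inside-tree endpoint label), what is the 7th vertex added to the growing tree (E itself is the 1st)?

D

Prim's algorithm from E:
Step 1: cheapest edge leaving the tree is B E (6); add B.
Step 2: cheapest edge leaving the tree is B C (12); add C.
Step 3: cheapest edge leaving the tree is C F (2); add F.
Step 4: cheapest edge leaving the tree is C G (6); add G.
Step 5: cheapest edge leaving the tree is A G (5); add A.
Step 6: cheapest edge leaving the tree is A D (11); add D.
Vertex order: E, B, C, F, G, A, D. The 7th vertex is D.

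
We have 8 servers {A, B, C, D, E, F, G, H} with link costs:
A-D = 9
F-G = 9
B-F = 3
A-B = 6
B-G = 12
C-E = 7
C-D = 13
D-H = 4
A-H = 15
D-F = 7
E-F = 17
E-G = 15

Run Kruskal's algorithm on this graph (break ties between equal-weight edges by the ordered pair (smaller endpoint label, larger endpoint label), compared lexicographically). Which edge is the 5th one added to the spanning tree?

D-F

Kruskal's algorithm — process edges by increasing weight (ties by edge label):
B-F (3): add — endpoints in different components.
D-H (4): add — endpoints in different components.
A-B (6): add — endpoints in different components.
C-E (7): add — endpoints in different components.
D-F (7): add — endpoints in different components.
A-D (9): skip — A and D already connected.
F-G (9): add — endpoints in different components.
B-G (12): skip — B and G already connected.
C-D (13): add — endpoints in different components.
The 5th edge added is D-F.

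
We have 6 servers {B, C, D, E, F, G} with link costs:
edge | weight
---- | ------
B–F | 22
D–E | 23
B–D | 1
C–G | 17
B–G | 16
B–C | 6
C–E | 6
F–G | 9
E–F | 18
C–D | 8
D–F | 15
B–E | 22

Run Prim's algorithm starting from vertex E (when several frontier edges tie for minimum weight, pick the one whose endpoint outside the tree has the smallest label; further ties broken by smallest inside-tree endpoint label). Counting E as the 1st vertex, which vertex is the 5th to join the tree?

Prim's algorithm from E:
Step 1: cheapest edge leaving the tree is C–E (6); add C.
Step 2: cheapest edge leaving the tree is B–C (6); add B.
Step 3: cheapest edge leaving the tree is B–D (1); add D.
Step 4: cheapest edge leaving the tree is D–F (15); add F.
Step 5: cheapest edge leaving the tree is F–G (9); add G.
Vertex order: E, C, B, D, F, G. The 5th vertex is F.

F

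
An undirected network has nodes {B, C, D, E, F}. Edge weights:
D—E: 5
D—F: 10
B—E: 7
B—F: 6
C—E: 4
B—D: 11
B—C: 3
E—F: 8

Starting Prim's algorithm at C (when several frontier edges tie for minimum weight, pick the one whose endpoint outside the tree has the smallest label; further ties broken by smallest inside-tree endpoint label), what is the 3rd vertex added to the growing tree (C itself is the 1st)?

Prim, starting at C.
Step 1: frontier [B—C 3, C—E 4] → take B—C (3); add B.
Step 2: frontier [B—F 6, B—E 7, B—D 11, C—E 4] → take C—E (4); add E.
Step 3: frontier [B—F 6, B—D 11, D—E 5, E—F 8] → take D—E (5); add D.
Step 4: frontier [B—F 6, D—F 10, E—F 8] → take B—F (6); add F.
Vertex order: C, B, E, D, F. The 3rd vertex is E.

E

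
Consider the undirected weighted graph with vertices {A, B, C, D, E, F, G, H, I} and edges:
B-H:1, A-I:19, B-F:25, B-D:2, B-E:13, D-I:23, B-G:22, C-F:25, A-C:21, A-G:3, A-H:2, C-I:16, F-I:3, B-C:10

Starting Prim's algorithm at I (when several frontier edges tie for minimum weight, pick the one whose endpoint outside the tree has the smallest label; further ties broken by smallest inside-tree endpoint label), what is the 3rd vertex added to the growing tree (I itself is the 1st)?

Prim's algorithm from I:
Step 1: frontier [F-I 3, C-I 16, A-I 19, D-I 23] → take F-I (3); add F.
Step 2: frontier [B-F 25, C-F 25, C-I 16, A-I 19, D-I 23] → take C-I (16); add C.
Step 3: frontier [B-C 10, A-C 21, B-F 25, A-I 19, D-I 23] → take B-C (10); add B.
Step 4: frontier [B-H 1, B-D 2, B-E 13, B-G 22, A-C 21, A-I 19, D-I 23] → take B-H (1); add H.
Step 5: frontier [B-D 2, B-E 13, B-G 22, A-C 21, A-H 2, A-I 19, D-I 23] → take A-H (2); add A.
Step 6: frontier [A-G 3, B-D 2, B-E 13, B-G 22, D-I 23] → take B-D (2); add D.
Step 7: frontier [A-G 3, B-E 13, B-G 22] → take A-G (3); add G.
Step 8: frontier [B-E 13] → take B-E (13); add E.
Vertex order: I, F, C, B, H, A, D, G, E. The 3rd vertex is C.

C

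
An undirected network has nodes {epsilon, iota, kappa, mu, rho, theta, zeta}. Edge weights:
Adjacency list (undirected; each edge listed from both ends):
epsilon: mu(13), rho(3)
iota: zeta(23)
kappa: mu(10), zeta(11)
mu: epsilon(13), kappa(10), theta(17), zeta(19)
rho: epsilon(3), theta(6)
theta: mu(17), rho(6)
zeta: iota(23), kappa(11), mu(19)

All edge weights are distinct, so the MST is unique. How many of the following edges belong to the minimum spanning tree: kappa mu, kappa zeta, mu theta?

2

Sort edges by weight, then run Kruskal:
epsilon rho (3): add — endpoints in different components.
rho theta (6): add — endpoints in different components.
kappa mu (10): add — endpoints in different components.
kappa zeta (11): add — endpoints in different components.
epsilon mu (13): add — endpoints in different components.
mu theta (17): skip — mu and theta already connected.
mu zeta (19): skip — zeta and mu already connected.
iota zeta (23): add — endpoints in different components.
MST edge set: {epsilon rho, rho theta, kappa mu, kappa zeta, epsilon mu, iota zeta}.
Of the listed edges, {kappa mu, kappa zeta} are in the MST → 2.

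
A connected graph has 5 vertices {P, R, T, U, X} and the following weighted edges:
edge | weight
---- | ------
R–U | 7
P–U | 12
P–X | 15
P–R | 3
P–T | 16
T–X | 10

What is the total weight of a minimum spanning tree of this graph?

Grow the tree from T using Prim:
Step 1: frontier [T–X 10, P–T 16] → take T–X (10); add X.
Step 2: frontier [P–T 16, P–X 15] → take P–X (15); add P.
Step 3: frontier [P–R 3, P–U 12] → take P–R (3); add R.
Step 4: frontier [P–U 12, R–U 7] → take R–U (7); add U.
MST edges: T–X, P–X, P–R, R–U; total weight 10+15+3+7 = 35.

35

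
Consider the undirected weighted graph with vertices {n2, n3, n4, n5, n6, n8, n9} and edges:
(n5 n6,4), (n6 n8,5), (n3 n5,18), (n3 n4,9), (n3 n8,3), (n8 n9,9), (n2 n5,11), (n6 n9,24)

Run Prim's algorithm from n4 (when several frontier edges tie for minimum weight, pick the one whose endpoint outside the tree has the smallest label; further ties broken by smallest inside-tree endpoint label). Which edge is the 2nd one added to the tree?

Prim, starting at n4.
Step 1: frontier [n3 n4 9] → take n3 n4 (9); add n3.
Step 2: frontier [n3 n8 3, n3 n5 18] → take n3 n8 (3); add n8.
Step 3: frontier [n3 n5 18, n6 n8 5, n8 n9 9] → take n6 n8 (5); add n6.
Step 4: frontier [n3 n5 18, n5 n6 4, n6 n9 24, n8 n9 9] → take n5 n6 (4); add n5.
Step 5: frontier [n2 n5 11, n6 n9 24, n8 n9 9] → take n8 n9 (9); add n9.
Step 6: frontier [n2 n5 11] → take n2 n5 (11); add n2.
The 2nd edge added is n3 n8.

n3-n8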